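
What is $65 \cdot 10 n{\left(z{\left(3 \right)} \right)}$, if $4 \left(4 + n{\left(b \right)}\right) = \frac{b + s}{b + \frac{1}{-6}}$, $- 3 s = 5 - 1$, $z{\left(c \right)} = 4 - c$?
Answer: $-2665$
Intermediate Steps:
$s = - \frac{4}{3}$ ($s = - \frac{5 - 1}{3} = \left(- \frac{1}{3}\right) 4 = - \frac{4}{3} \approx -1.3333$)
$n{\left(b \right)} = -4 + \frac{- \frac{4}{3} + b}{4 \left(- \frac{1}{6} + b\right)}$ ($n{\left(b \right)} = -4 + \frac{\left(b - \frac{4}{3}\right) \frac{1}{b + \frac{1}{-6}}}{4} = -4 + \frac{\left(- \frac{4}{3} + b\right) \frac{1}{b - \frac{1}{6}}}{4} = -4 + \frac{\left(- \frac{4}{3} + b\right) \frac{1}{- \frac{1}{6} + b}}{4} = -4 + \frac{\frac{1}{- \frac{1}{6} + b} \left(- \frac{4}{3} + b\right)}{4} = -4 + \frac{- \frac{4}{3} + b}{4 \left(- \frac{1}{6} + b\right)}$)
$65 \cdot 10 n{\left(z{\left(3 \right)} \right)} = 65 \cdot 10 \frac{4 - 45 \left(4 - 3\right)}{2 \left(-1 + 6 \left(4 - 3\right)\right)} = 650 \frac{4 - 45 \left(4 - 3\right)}{2 \left(-1 + 6 \left(4 - 3\right)\right)} = 650 \frac{4 - 45}{2 \left(-1 + 6 \cdot 1\right)} = 650 \frac{4 - 45}{2 \left(-1 + 6\right)} = 650 \cdot \frac{1}{2} \cdot \frac{1}{5} \left(-41\right) = 650 \left(- \frac{41}{10}\right) = -2665$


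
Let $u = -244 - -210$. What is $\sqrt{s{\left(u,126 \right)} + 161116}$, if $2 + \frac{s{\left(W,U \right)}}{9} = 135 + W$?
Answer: $\sqrt{162007} \approx 402.5$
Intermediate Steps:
$u = -34$ ($u = -244 + 210 = -34$)
$s{\left(W,U \right)} = 1197 + 9 W$ ($s{\left(W,U \right)} = -18 + 9 \left(135 + W\right) = -18 + \left(1215 + 9 W\right) = 1197 + 9 W$)
$\sqrt{s{\left(u,126 \right)} + 161116} = \sqrt{\left(1197 + 9 \left(-34\right)\right) + 161116} = \sqrt{\left(1197 - 306\right) + 161116} = \sqrt{891 + 161116} = \sqrt{162007}$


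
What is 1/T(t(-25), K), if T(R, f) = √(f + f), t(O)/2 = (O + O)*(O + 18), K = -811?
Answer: -I*√1622/1622 ≈ -0.02483*I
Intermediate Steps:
t(O) = 4*O*(18 + O) (t(O) = 2*((O + O)*(O + 18)) = 2*((2*O)*(18 + O)) = 2*(2*O*(18 + O)) = 4*O*(18 + O))
T(R, f) = √2*√f (T(R, f) = √(2*f) = √2*√f)
1/T(t(-25), K) = 1/(√2*√(-811)) = 1/(√2*(I*√811)) = 1/(I*√1622) = -I*√1622/1622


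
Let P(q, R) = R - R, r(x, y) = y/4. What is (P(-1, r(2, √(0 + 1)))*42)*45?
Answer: 0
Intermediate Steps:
r(x, y) = y/4 (r(x, y) = y*(¼) = y/4)
P(q, R) = 0
(P(-1, r(2, √(0 + 1)))*42)*45 = (0*42)*45 = 0*45 = 0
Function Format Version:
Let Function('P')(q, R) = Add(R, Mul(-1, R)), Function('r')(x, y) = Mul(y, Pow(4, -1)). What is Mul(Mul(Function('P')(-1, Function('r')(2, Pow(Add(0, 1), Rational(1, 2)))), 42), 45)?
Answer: 0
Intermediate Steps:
Function('r')(x, y) = Mul(Rational(1, 4), y) (Function('r')(x, y) = Mul(y, Rational(1, 4)) = Mul(Rational(1, 4), y))
Function('P')(q, R) = 0
Mul(Mul(Function('P')(-1, Function('r')(2, Pow(Add(0, 1), Rational(1, 2)))), 42), 45) = Mul(Mul(0, 42), 45) = Mul(0, 45) = 0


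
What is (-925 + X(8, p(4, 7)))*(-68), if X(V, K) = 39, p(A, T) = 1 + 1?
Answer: 60248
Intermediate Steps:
p(A, T) = 2
(-925 + X(8, p(4, 7)))*(-68) = (-925 + 39)*(-68) = -886*(-68) = 60248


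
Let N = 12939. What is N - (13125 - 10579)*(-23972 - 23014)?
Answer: 119639295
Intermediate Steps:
N - (13125 - 10579)*(-23972 - 23014) = 12939 - (13125 - 10579)*(-23972 - 23014) = 12939 - 2546*(-46986) = 12939 - 1*(-119626356) = 12939 + 119626356 = 119639295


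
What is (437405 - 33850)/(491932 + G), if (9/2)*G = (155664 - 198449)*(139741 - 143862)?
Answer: 3631995/357061358 ≈ 0.010172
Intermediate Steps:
G = 352633970/9 (G = 2*((155664 - 198449)*(139741 - 143862))/9 = 2*(-42785*(-4121))/9 = (2/9)*176316985 = 352633970/9 ≈ 3.9182e+7)
(437405 - 33850)/(491932 + G) = (437405 - 33850)/(491932 + 352633970/9) = 403555/(357061358/9) = 403555*(9/357061358) = 3631995/357061358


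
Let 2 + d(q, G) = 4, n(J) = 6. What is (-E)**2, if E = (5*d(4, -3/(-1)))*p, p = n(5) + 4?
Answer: 10000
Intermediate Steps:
d(q, G) = 2 (d(q, G) = -2 + 4 = 2)
p = 10 (p = 6 + 4 = 10)
E = 100 (E = (5*2)*10 = 10*10 = 100)
(-E)**2 = (-1*100)**2 = (-100)**2 = 10000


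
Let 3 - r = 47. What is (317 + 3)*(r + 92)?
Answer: 15360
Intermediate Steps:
r = -44 (r = 3 - 1*47 = 3 - 47 = -44)
(317 + 3)*(r + 92) = (317 + 3)*(-44 + 92) = 320*48 = 15360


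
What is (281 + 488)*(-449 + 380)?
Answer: -53061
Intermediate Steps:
(281 + 488)*(-449 + 380) = 769*(-69) = -53061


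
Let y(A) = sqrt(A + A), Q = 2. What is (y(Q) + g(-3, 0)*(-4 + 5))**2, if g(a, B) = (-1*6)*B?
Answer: 4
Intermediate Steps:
g(a, B) = -6*B
y(A) = sqrt(2)*sqrt(A) (y(A) = sqrt(2*A) = sqrt(2)*sqrt(A))
(y(Q) + g(-3, 0)*(-4 + 5))**2 = (sqrt(2)*sqrt(2) + (-6*0)*(-4 + 5))**2 = (2 + 0*1)**2 = (2 + 0)**2 = 2**2 = 4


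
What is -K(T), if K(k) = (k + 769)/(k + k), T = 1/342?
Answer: -262999/2 ≈ -1.3150e+5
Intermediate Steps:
T = 1/342 ≈ 0.0029240
K(k) = (769 + k)/(2*k) (K(k) = (769 + k)/((2*k)) = (769 + k)*(1/(2*k)) = (769 + k)/(2*k))
-K(T) = -(769 + 1/342)/(2*1/342) = -342*262999/(2*342) = -1*262999/2 = -262999/2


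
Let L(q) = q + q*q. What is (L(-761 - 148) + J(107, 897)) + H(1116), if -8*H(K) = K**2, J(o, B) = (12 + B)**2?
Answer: 1495971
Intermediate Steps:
L(q) = q + q**2
H(K) = -K**2/8
(L(-761 - 148) + J(107, 897)) + H(1116) = ((-761 - 148)*(1 + (-761 - 148)) + (12 + 897)**2) - 1/8*1116**2 = (-909*(1 - 909) + 909**2) - 1/8*1245456 = (-909*(-908) + 826281) - 155682 = (825372 + 826281) - 155682 = 1651653 - 155682 = 1495971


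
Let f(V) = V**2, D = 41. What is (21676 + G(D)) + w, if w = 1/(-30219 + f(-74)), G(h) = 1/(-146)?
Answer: 78304048239/3612478 ≈ 21676.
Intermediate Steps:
G(h) = -1/146
w = -1/24743 (w = 1/(-30219 + (-74)**2) = 1/(-30219 + 5476) = 1/(-24743) = -1/24743 ≈ -4.0415e-5)
(21676 + G(D)) + w = (21676 - 1/146) - 1/24743 = 3164695/146 - 1/24743 = 78304048239/3612478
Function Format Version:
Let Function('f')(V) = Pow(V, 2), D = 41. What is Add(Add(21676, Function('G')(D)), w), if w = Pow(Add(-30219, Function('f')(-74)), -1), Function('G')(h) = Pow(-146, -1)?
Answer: Rational(78304048239, 3612478) ≈ 21676.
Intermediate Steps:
Function('G')(h) = Rational(-1, 146)
w = Rational(-1, 24743) (w = Pow(Add(-30219, Pow(-74, 2)), -1) = Pow(Add(-30219, 5476), -1) = Pow(-24743, -1) = Rational(-1, 24743) ≈ -4.0415e-5)
Add(Add(21676, Function('G')(D)), w) = Add(Add(21676, Rational(-1, 146)), Rational(-1, 24743)) = Add(Rational(3164695, 146), Rational(-1, 24743)) = Rational(78304048239, 3612478)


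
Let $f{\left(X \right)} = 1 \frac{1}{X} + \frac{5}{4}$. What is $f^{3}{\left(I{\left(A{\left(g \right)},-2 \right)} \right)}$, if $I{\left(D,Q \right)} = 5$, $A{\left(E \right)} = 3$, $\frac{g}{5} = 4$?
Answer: $\frac{24389}{8000} \approx 3.0486$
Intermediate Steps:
$g = 20$ ($g = 5 \cdot 4 = 20$)
$f{\left(X \right)} = \frac{5}{4} + \frac{1}{X}$ ($f{\left(X \right)} = \frac{1}{X} + 5 \cdot \frac{1}{4} = \frac{1}{X} + \frac{5}{4} = \frac{5}{4} + \frac{1}{X}$)
$f^{3}{\left(I{\left(A{\left(g \right)},-2 \right)} \right)} = \left(\frac{5}{4} + \frac{1}{5}\right)^{3} = \left(\frac{29}{20}\right)^{3} = \frac{24389}{8000}$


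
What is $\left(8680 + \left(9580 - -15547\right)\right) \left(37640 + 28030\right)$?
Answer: $2220105690$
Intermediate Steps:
$\left(8680 + \left(9580 - -15547\right)\right) \left(37640 + 28030\right) = \left(8680 + \left(9580 + 15547\right)\right) 65670 = \left(8680 + 25127\right) 65670 = 33807 \cdot 65670 = 2220105690$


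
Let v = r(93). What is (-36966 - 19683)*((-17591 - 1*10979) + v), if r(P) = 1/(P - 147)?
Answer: 29132333623/18 ≈ 1.6185e+9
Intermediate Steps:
r(P) = 1/(-147 + P)
v = -1/54 (v = 1/(-147 + 93) = 1/(-54) = -1/54 ≈ -0.018519)
(-36966 - 19683)*((-17591 - 1*10979) + v) = (-36966 - 19683)*((-17591 - 1*10979) - 1/54) = -56649*((-17591 - 10979) - 1/54) = -56649*(-28570 - 1/54) = -56649*(-1542781/54) = 29132333623/18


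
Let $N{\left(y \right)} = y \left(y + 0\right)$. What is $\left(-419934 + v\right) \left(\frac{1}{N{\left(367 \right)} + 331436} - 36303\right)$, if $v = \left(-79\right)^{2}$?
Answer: $\frac{61950475034714}{4125} \approx 1.5018 \cdot 10^{10}$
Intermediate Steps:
$N{\left(y \right)} = y^{2}$ ($N{\left(y \right)} = y y = y^{2}$)
$v = 6241$
$\left(-419934 + v\right) \left(\frac{1}{N{\left(367 \right)} + 331436} - 36303\right) = \left(-419934 + 6241\right) \left(\frac{1}{367^{2} + 331436} - 36303\right) = - 413693 \left(\frac{1}{134689 + 331436} - 36303\right) = - 413693 \left(\frac{1}{466125} - 36303\right) = \left(-413693\right) \left(- \frac{16921735874}{466125}\right) = \frac{61950475034714}{4125}$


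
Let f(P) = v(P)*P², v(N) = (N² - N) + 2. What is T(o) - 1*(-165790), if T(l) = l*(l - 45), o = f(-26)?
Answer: 226463367326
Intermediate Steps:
v(N) = 2 + N² - N
f(P) = P²*(2 + P² - P) (f(P) = (2 + P² - P)*P² = P²*(2 + P² - P))
o = 475904 (o = (-26)²*(2 + (-26)² - 1*(-26)) = 676*(2 + 676 + 26) = 676*704 = 475904)
T(l) = l*(-45 + l)
T(o) - 1*(-165790) = 475904*(-45 + 475904) - 1*(-165790) = 475904*475859 + 165790 = 226463201536 + 165790 = 226463367326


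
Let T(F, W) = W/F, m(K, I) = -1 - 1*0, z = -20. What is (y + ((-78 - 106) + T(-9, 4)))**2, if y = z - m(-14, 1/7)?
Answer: 3352561/81 ≈ 41390.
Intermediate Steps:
m(K, I) = -1 (m(K, I) = -1 + 0 = -1)
y = -19 (y = -20 - 1*(-1) = -20 + 1 = -19)
(y + ((-78 - 106) + T(-9, 4)))**2 = (-19 + ((-78 - 106) + 4/(-9)))**2 = (-19 + (-184 + 4*(-1/9)))**2 = (-19 + (-184 - 4/9))**2 = (-19 - 1660/9)**2 = (-1831/9)**2 = 3352561/81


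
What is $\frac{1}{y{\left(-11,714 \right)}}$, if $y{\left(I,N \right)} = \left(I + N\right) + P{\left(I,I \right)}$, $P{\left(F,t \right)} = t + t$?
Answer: $\frac{1}{681} \approx 0.0014684$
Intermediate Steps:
$P{\left(F,t \right)} = 2 t$
$y{\left(I,N \right)} = N + 3 I$ ($y{\left(I,N \right)} = \left(I + N\right) + 2 I = N + 3 I$)
$\frac{1}{y{\left(-11,714 \right)}} = \frac{1}{714 + 3 \left(-11\right)} = \frac{1}{714 - 33} = \frac{1}{681}$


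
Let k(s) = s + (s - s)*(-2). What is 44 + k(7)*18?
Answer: 170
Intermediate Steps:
k(s) = s (k(s) = s + 0*(-2) = s + 0 = s)
44 + k(7)*18 = 44 + 7*18 = 44 + 126 = 170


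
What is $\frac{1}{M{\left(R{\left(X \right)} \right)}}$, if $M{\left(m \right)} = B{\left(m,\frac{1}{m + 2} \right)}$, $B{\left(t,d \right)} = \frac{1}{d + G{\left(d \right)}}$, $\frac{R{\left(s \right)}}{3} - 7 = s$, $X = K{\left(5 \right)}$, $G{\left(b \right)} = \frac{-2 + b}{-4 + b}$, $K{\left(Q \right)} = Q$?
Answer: $\frac{3001}{5738} \approx 0.523$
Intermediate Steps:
$G{\left(b \right)} = \frac{-2 + b}{-4 + b}$
$X = 5$
$R{\left(s \right)} = 21 + 3 s$
$B{\left(t,d \right)} = \frac{1}{d + \frac{-2 + d}{-4 + d}}$
$M{\left(m \right)} = \frac{-4 + \frac{1}{2 + m}}{-2 + \frac{1}{2 + m} + \frac{-4 + \frac{1}{2 + m}}{2 + m}}$ ($M{\left(m \right)} = \frac{-4 + \frac{1}{m + 2}}{-2 + \frac{1}{m + 2} + \frac{-4 + \frac{1}{m + 2}}{m + 2}} = \frac{-4 + \frac{1}{2 + m}}{-2 + \frac{1}{2 + m} + \frac{-4 + \frac{1}{2 + m}}{2 + m}}$)
$\frac{1}{M{\left(R{\left(X \right)} \right)}} = \frac{1}{\frac{1}{13 + 2 \left(21 + 3 \cdot 5\right)^{2} + 11 \left(21 + 3 \cdot 5\right)} \left(14 + 4 \left(21 + 3 \cdot 5\right)^{2} + 15 \left(21 + 3 \cdot 5\right)\right)} = \frac{1}{\frac{1}{13 + 2 \left(21 + 15\right)^{2} + 11 \left(21 + 15\right)} \left(14 + 4 \left(21 + 15\right)^{2} + 15 \left(21 + 15\right)\right)} = \frac{1}{\frac{1}{13 + 2 \cdot 36^{2} + 11 \cdot 36} \left(14 + 4 \cdot 36^{2} + 15 \cdot 36\right)} = \frac{1}{\frac{1}{13 + 2 \cdot 1296 + 396} \left(14 + 4 \cdot 1296 + 540\right)} = \frac{1}{\frac{1}{13 + 2592 + 396} \left(14 + 5184 + 540\right)} = \frac{1}{\frac{1}{3001} \cdot 5738} = \frac{1}{\frac{5738}{3001}} = \frac{3001}{5738}$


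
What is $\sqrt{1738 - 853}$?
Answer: $\sqrt{885} \approx 29.749$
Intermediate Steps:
$\sqrt{1738 - 853} = \sqrt{885}$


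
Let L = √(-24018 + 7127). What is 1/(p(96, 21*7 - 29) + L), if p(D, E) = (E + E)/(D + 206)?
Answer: 17818/385145615 - 22801*I*√16891/385145615 ≈ 4.6263e-5 - 0.0076941*I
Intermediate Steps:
L = I*√16891 (L = √(-16891) = I*√16891 ≈ 129.97*I)
p(D, E) = 2*E/(206 + D) (p(D, E) = (2*E)/(206 + D) = 2*E/(206 + D))
1/(p(96, 21*7 - 29) + L) = 1/(2*(21*7 - 29)/(206 + 96) + I*√16891) = 1/(2*(147 - 29)/302 + I*√16891) = 1/(2*118*(1/302) + I*√16891) = 1/(118/151 + I*√16891)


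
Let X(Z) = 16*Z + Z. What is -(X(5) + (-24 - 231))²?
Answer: -28900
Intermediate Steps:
X(Z) = 17*Z
-(X(5) + (-24 - 231))² = -(17*5 + (-24 - 231))² = -(85 - 255)² = -1*(-170)² = -1*28900 = -28900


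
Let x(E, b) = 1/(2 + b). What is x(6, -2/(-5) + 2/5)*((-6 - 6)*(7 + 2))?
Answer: -270/7 ≈ -38.571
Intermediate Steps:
x(6, -2/(-5) + 2/5)*((-6 - 6)*(7 + 2)) = ((-6 - 6)*(7 + 2))/(2 + (-2/(-5) + 2/5)) = (-12*9)/(2 + (-2*(-⅕) + 2*(⅕))) = -108/(2 + (⅖ + ⅖)) = -108/(2 + ⅘) = -108/(14/5) = (5/14)*(-108) = -270/7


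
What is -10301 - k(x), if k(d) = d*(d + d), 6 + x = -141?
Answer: -53519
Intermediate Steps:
x = -147 (x = -6 - 141 = -147)
k(d) = 2*d**2 (k(d) = d*(2*d) = 2*d**2)
-10301 - k(x) = -10301 - 2*(-147)**2 = -10301 - 2*21609 = -10301 - 1*43218 = -10301 - 43218 = -53519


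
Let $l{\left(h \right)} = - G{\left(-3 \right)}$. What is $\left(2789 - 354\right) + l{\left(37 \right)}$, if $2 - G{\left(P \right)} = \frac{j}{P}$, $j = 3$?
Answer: $2432$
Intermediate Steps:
$G{\left(P \right)} = 2 - \frac{3}{P}$
$l{\left(h \right)} = -3$ ($l{\left(h \right)} = - (2 - \frac{3}{-3}) = - (2 - -1) = - (2 + 1) = \left(-1\right) 3 = -3$)
$\left(2789 - 354\right) + l{\left(37 \right)} = \left(2789 - 354\right) - 3 = 2435 - 3 = 2432$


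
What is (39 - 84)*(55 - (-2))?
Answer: -2565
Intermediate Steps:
(39 - 84)*(55 - (-2)) = -45*(55 - 1*(-2)) = -45*(55 + 2) = -45*57 = -2565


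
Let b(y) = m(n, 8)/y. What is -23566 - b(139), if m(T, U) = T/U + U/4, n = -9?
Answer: -26205399/1112 ≈ -23566.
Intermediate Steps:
m(T, U) = U/4 + T/U (m(T, U) = T/U + U*(¼) = T/U + U/4 = U/4 + T/U)
b(y) = 7/(8*y) (b(y) = ((¼)*8 - 9/8)/y = (2 - 9*⅛)/y = (2 - 9/8)/y = 7/(8*y))
-23566 - b(139) = -23566 - 7/(8*139) = -23566 - 1*7/1112 = -23566 - 7/1112 = -26205399/1112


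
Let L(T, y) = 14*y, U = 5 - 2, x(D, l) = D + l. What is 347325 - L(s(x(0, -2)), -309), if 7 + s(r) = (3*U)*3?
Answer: 351651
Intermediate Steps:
U = 3
s(r) = 20 (s(r) = -7 + (3*3)*3 = -7 + 9*3 = -7 + 27 = 20)
347325 - L(s(x(0, -2)), -309) = 347325 - 14*(-309) = 347325 - 1*(-4326) = 347325 + 4326 = 351651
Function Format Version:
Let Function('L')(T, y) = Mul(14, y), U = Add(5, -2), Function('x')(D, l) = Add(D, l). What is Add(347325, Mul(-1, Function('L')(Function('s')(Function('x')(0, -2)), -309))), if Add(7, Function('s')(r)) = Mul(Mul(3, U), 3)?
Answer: 351651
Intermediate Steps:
U = 3
Function('s')(r) = 20 (Function('s')(r) = Add(-7, Mul(Mul(3, 3), 3)) = Add(-7, Mul(9, 3)) = Add(-7, 27) = 20)
Add(347325, Mul(-1, Function('L')(Function('s')(Function('x')(0, -2)), -309))) = Add(347325, Mul(-1, Mul(14, -309))) = Add(347325, Mul(-1, -4326)) = Add(347325, 4326) = 351651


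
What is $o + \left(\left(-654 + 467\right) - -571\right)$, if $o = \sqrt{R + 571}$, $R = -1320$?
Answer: $384 + i \sqrt{749} \approx 384.0 + 27.368 i$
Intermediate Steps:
$o = i \sqrt{749}$ ($o = \sqrt{-1320 + 571} = \sqrt{-749} = i \sqrt{749} \approx 27.368 i$)
$o + \left(\left(-654 + 467\right) - -571\right) = i \sqrt{749} + \left(\left(-654 + 467\right) - -571\right) = i \sqrt{749} + \left(-187 + 571\right) = i \sqrt{749} + 384 = 384 + i \sqrt{749}$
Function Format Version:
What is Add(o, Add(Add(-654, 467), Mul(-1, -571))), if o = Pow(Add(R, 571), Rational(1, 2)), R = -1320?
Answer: Add(384, Mul(I, Pow(749, Rational(1, 2)))) ≈ Add(384.00, Mul(27.368, I))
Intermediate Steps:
o = Mul(I, Pow(749, Rational(1, 2))) (o = Pow(Add(-1320, 571), Rational(1, 2)) = Pow(-749, Rational(1, 2)) = Mul(I, Pow(749, Rational(1, 2))) ≈ Mul(27.368, I))
Add(o, Add(Add(-654, 467), Mul(-1, -571))) = Add(Mul(I, Pow(749, Rational(1, 2))), Add(Add(-654, 467), Mul(-1, -571))) = Add(Mul(I, Pow(749, Rational(1, 2))), Add(-187, 571)) = Add(Mul(I, Pow(749, Rational(1, 2))), 384) = Add(384, Mul(I, Pow(749, Rational(1, 2))))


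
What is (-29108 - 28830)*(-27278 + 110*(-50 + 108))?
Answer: 1210788324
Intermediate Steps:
(-29108 - 28830)*(-27278 + 110*(-50 + 108)) = -57938*(-27278 + 110*58) = -57938*(-27278 + 6380) = -57938*(-20898) = 1210788324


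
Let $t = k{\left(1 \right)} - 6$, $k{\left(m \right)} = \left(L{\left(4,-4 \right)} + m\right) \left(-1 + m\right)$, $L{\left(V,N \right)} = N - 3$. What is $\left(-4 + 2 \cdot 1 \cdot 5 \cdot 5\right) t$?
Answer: $-276$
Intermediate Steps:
$L{\left(V,N \right)} = -3 + N$
$k{\left(m \right)} = \left(-1 + m\right) \left(-7 + m\right)$ ($k{\left(m \right)} = \left(\left(-3 - 4\right) + m\right) \left(-1 + m\right) = \left(-7 + m\right) \left(-1 + m\right) = \left(-1 + m\right) \left(-7 + m\right)$)
$t = -6$ ($t = \left(7 + 1^{2} - 8\right) - 6 = \left(7 + 1 - 8\right) - 6 = 0 - 6 = -6$)
$\left(-4 + 2 \cdot 1 \cdot 5 \cdot 5\right) t = \left(-4 + 2 \cdot 1 \cdot 5 \cdot 5\right) \left(-6\right) = \left(-4 + 2 \cdot 25\right) \left(-6\right) = \left(-4 + 50\right) \left(-6\right) = 46 \left(-6\right) = -276$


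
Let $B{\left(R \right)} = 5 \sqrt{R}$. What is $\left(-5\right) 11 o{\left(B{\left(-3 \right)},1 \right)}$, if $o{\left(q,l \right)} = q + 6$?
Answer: $-330 - 275 i \sqrt{3} \approx -330.0 - 476.31 i$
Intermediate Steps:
$o{\left(q,l \right)} = 6 + q$
$\left(-5\right) 11 o{\left(B{\left(-3 \right)},1 \right)} = \left(-5\right) 11 \left(6 + 5 \sqrt{-3}\right) = - 55 \left(6 + 5 i \sqrt{3}\right) = -330 - 275 i \sqrt{3}$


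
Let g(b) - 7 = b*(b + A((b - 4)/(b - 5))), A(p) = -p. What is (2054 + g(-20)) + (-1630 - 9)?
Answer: 4206/5 ≈ 841.20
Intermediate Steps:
g(b) = 7 + b*(b - (-4 + b)/(-5 + b)) (g(b) = 7 + b*(b - (b - 4)/(b - 5)) = 7 + b*(b - (-4 + b)/(-5 + b)))
(2054 + g(-20)) + (-1630 - 9) = (2054 + ((-5 - 20)*(7 + (-20)²) - 1*(-20)*(-4 - 20))/(-5 - 20)) + (-1630 - 9) = (2054 + (-25*(7 + 400) - 1*(-20)*(-24))/(-25)) - 1639 = (2054 - (-25*407 - 480)/25) - 1639 = (2054 - (-10175 - 480)/25) - 1639 = (2054 - 1/25*(-10655)) - 1639 = (2054 + 2131/5) - 1639 = 12401/5 - 1639 = 4206/5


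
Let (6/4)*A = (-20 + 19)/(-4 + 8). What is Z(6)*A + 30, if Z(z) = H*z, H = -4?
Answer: 34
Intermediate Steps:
A = -⅙ (A = 2*((-20 + 19)/(-4 + 8))/3 = 2*(-1/4)/3 = 2*(-1*¼)/3 = (⅔)*(-¼) = -⅙ ≈ -0.16667)
Z(z) = -4*z
Z(6)*A + 30 = -4*6*(-⅙) + 30 = -24*(-⅙) + 30 = 4 + 30 = 34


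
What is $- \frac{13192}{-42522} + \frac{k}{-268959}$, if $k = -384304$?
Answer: $\frac{1104971212}{635370811} \approx 1.7391$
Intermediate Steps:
$- \frac{13192}{-42522} + \frac{k}{-268959} = - \frac{13192}{-42522} - \frac{384304}{-268959} = \left(-13192\right) \left(- \frac{1}{42522}\right) - - \frac{384304}{268959} = \frac{6596}{21261} + \frac{384304}{268959} = \frac{1104971212}{635370811}$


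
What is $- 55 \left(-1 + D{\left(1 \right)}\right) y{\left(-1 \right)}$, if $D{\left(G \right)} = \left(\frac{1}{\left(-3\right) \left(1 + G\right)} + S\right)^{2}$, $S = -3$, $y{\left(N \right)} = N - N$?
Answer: $0$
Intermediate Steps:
$y{\left(N \right)} = 0$
$D{\left(G \right)} = \left(-3 + \frac{1}{-3 - 3 G}\right)^{2}$ ($D{\left(G \right)} = \left(\frac{1}{\left(-3\right) \left(1 + G\right)} - 3\right)^{2} = \left(\frac{1}{-3 - 3 G} - 3\right)^{2} = \left(-3 + \frac{1}{-3 - 3 G}\right)^{2}$)
$- 55 \left(-1 + D{\left(1 \right)}\right) y{\left(-1 \right)} = - 55 \left(-1 + \frac{\left(10 + 9 \cdot 1\right)^{2}}{9 \left(1 + 1\right)^{2}}\right) 0 = - 55 \left(-1 + \frac{\left(10 + 9\right)^{2}}{9 \cdot 4}\right) 0 = - 55 \left(-1 + \frac{1}{9} \cdot \frac{1}{4} \cdot 19^{2}\right) 0 = - 55 \left(-1 + \frac{1}{9} \cdot \frac{1}{4} \cdot 361\right) 0 = - 55 \left(-1 + \frac{361}{36}\right) 0 = - 55 \cdot \frac{325}{36} \cdot 0 = \left(-55\right) 0 = 0$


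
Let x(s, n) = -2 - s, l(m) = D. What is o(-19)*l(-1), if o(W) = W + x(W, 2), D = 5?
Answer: -10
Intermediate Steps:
l(m) = 5
o(W) = -2 (o(W) = W + (-2 - W) = -2)
o(-19)*l(-1) = -2*5 = -10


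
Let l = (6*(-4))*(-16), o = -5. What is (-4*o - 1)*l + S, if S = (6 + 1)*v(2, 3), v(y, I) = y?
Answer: 7310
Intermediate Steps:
S = 14 (S = (6 + 1)*2 = 7*2 = 14)
l = 384 (l = -24*(-16) = 384)
(-4*o - 1)*l + S = (-4*(-5) - 1)*384 + 14 = (20 - 1)*384 + 14 = 19*384 + 14 = 7296 + 14 = 7310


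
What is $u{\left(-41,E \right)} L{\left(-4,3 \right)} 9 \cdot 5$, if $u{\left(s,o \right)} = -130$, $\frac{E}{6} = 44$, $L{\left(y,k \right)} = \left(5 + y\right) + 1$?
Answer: $-11700$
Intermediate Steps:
$L{\left(y,k \right)} = 6 + y$
$E = 264$ ($E = 6 \cdot 44 = 264$)
$u{\left(-41,E \right)} L{\left(-4,3 \right)} 9 \cdot 5 = - 130 \left(6 - 4\right) 9 \cdot 5 = - 130 \cdot 2 \cdot 9 \cdot 5 = - 130 \cdot 18 \cdot 5 = \left(-130\right) 90 = -11700$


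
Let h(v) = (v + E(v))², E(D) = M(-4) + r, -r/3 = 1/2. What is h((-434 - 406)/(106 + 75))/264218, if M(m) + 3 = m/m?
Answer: 8684809/34624183592 ≈ 0.00025083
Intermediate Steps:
r = -3/2 ≈ -1.5000
M(m) = -2 (M(m) = -3 + m/m = -3 + 1 = -2)
E(D) = -7/2 (E(D) = -2 - 3/2 = -7/2)
h(v) = (-7/2 + v)² (h(v) = (v - 7/2)² = (-7/2 + v)²)
h((-434 - 406)/(106 + 75))/264218 = ((-7 + 2*((-434 - 406)/(106 + 75)))²/4)/264218 = ((-7 + 2*(-840/181))²/4)*(1/264218) = ((-7 - 1680/181)²/4)*(1/264218) = ((-2947/181)²/4)*(1/264218) = ((¼)*(8684809/32761))*(1/264218) = (8684809/131044)*(1/264218) = 8684809/34624183592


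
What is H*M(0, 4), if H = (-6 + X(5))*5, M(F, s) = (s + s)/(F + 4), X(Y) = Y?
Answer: -10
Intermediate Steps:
M(F, s) = 2*s/(4 + F) (M(F, s) = (2*s)/(4 + F) = 2*s/(4 + F))
H = -5 (H = (-6 + 5)*5 = -1*5 = -5)
H*M(0, 4) = -10*4/(4 + 0) = -10*4/4 = -5*2 = -10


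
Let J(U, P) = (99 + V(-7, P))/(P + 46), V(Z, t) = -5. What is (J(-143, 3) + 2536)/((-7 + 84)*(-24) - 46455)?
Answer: -124358/2366847 ≈ -0.052542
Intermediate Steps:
J(U, P) = 94/(46 + P) (J(U, P) = (99 - 5)/(P + 46) = 94/(46 + P))
(J(-143, 3) + 2536)/((-7 + 84)*(-24) - 46455) = (94/(46 + 3) + 2536)/((-7 + 84)*(-24) - 46455) = (94/49 + 2536)/(77*(-24) - 46455) = (94*(1/49) + 2536)/(-1848 - 46455) = (94/49 + 2536)/(-48303) = (124358/49)*(-1/48303) = -124358/2366847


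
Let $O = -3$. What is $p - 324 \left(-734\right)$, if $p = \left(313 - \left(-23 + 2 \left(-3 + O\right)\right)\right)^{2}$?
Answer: $358920$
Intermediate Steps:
$p = 121104$ ($p = \left(313 + \left(- 2 \left(-3 - 3\right) + 23\right)\right)^{2} = \left(313 + \left(\left(-2\right) \left(-6\right) + 23\right)\right)^{2} = \left(313 + \left(12 + 23\right)\right)^{2} = \left(313 + 35\right)^{2} = 348^{2} = 121104$)
$p - 324 \left(-734\right) = 121104 - 324 \left(-734\right) = 121104 - -237816 = 121104 + 237816 = 358920$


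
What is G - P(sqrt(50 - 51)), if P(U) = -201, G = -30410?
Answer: -30209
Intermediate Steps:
G - P(sqrt(50 - 51)) = -30410 - 1*(-201) = -30410 + 201 = -30209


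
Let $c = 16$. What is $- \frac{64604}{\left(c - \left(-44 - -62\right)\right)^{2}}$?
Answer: $-16151$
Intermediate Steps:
$- \frac{64604}{\left(c - \left(-44 - -62\right)\right)^{2}} = - \frac{64604}{\left(16 - \left(-44 - -62\right)\right)^{2}} = - \frac{64604}{\left(16 - \left(-44 + 62\right)\right)^{2}} = - \frac{64604}{\left(16 - 18\right)^{2}} = - \frac{64604}{\left(-2\right)^{2}} = - \frac{64604}{4} = \left(-64604\right) \frac{1}{4} = -16151$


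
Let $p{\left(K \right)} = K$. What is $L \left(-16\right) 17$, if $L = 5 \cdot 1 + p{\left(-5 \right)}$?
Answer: $0$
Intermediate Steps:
$L = 0$ ($L = 5 \cdot 1 - 5 = 5 - 5 = 0$)
$L \left(-16\right) 17 = 0 \left(-16\right) 17 = 0 \cdot 17 = 0$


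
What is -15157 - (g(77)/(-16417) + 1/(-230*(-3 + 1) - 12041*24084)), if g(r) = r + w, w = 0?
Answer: -69403535508298751/4578977171268 ≈ -15157.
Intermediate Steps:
g(r) = r (g(r) = r + 0 = r)
-15157 - (g(77)/(-16417) + 1/(-230*(-3 + 1) - 12041*24084)) = -15157 - (77/(-16417) + 1/(-230*(-3 + 1) - 12041*24084)) = -15157 - (77*(-1/16417) + (1/24084)/(-230*(-2) - 12041)) = -15157 - (-77/16417 + (1/24084)/(460 - 12041)) = -15157 - (-77/16417 + (1/24084)/(-11581)) = -15157 - (-77/16417 - 1/11581*1/24084) = -15157 - (-77/16417 - 1/278916804) = -15157 - 1*(-21476610325/4578977171268) = -15157 + 21476610325/4578977171268 = -69403535508298751/4578977171268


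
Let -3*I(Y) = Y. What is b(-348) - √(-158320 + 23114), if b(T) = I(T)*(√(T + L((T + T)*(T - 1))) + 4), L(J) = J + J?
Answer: 464 + 696*√13485 - I*√135206 ≈ 81287.0 - 367.7*I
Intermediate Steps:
L(J) = 2*J
I(Y) = -Y/3
b(T) = -T*(4 + √(T + 4*T*(-1 + T)))/3 (b(T) = (-T/3)*(√(T + 2*((T + T)*(T - 1))) + 4) = (-T/3)*(√(T + 2*((2*T)*(-1 + T))) + 4) = (-T/3)*(√(T + 2*(2*T*(-1 + T))) + 4) = (-T/3)*(√(T + 4*T*(-1 + T)) + 4) = (-T/3)*(4 + √(T + 4*T*(-1 + T))) = -T*(4 + √(T + 4*T*(-1 + T)))/3)
b(-348) - √(-158320 + 23114) = -⅓*(-348)*(4 + √(-348*(-3 + 4*(-348)))) - √(-158320 + 23114) = -⅓*(-348)*(4 + √(-348*(-3 - 1392))) - √(-135206) = -⅓*(-348)*(4 + √(-348*(-1395))) - I*√135206 = -⅓*(-348)*(4 + √485460) - I*√135206 = -⅓*(-348)*(4 + 6*√13485) - I*√135206 = (464 + 696*√13485) - I*√135206 = 464 + 696*√13485 - I*√135206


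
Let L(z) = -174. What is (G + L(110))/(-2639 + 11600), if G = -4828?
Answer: -5002/8961 ≈ -0.55820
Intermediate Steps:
(G + L(110))/(-2639 + 11600) = (-4828 - 174)/(-2639 + 11600) = -5002/8961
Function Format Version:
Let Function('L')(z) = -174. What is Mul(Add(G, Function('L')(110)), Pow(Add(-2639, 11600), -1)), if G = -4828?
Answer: Rational(-5002, 8961) ≈ -0.55820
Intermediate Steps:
Mul(Add(G, Function('L')(110)), Pow(Add(-2639, 11600), -1)) = Mul(Add(-4828, -174), Pow(Add(-2639, 11600), -1)) = Mul(-5002, Pow(8961, -1)) = Mul(-5002, Rational(1, 8961)) = Rational(-5002, 8961)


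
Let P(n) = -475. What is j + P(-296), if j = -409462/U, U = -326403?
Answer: -154631963/326403 ≈ -473.75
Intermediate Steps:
j = 409462/326403 (j = -409462/(-326403) = -409462*(-1/326403) = 409462/326403 ≈ 1.2545)
j + P(-296) = 409462/326403 - 475 = -154631963/326403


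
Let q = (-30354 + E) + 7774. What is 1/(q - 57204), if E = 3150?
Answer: -1/76634 ≈ -1.3049e-5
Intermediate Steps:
q = -19430 (q = (-30354 + 3150) + 7774 = -27204 + 7774 = -19430)
1/(q - 57204) = 1/(-19430 - 57204) = 1/(-76634) = -1/76634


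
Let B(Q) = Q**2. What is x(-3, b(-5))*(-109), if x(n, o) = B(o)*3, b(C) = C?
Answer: -8175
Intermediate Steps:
x(n, o) = 3*o**2 (x(n, o) = o**2*3 = 3*o**2)
x(-3, b(-5))*(-109) = (3*(-5)**2)*(-109) = (3*25)*(-109) = 75*(-109) = -8175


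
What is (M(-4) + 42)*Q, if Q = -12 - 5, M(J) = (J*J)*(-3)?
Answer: 102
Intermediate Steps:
M(J) = -3*J² (M(J) = J²*(-3) = -3*J²)
Q = -17
(M(-4) + 42)*Q = (-3*(-4)² + 42)*(-17) = (-3*16 + 42)*(-17) = (-48 + 42)*(-17) = -6*(-17) = 102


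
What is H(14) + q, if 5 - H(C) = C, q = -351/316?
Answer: -3195/316 ≈ -10.111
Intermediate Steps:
q = -351/316 (q = -351*1/316 = -351/316 ≈ -1.1108)
H(C) = 5 - C
H(14) + q = (5 - 1*14) - 351/316 = (5 - 14) - 351/316 = -9 - 351/316 = -3195/316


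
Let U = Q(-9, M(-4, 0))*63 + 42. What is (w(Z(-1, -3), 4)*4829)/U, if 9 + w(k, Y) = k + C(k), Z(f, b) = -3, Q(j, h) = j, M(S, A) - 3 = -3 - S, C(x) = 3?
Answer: 14487/175 ≈ 82.783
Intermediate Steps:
M(S, A) = -S (M(S, A) = 3 + (-3 - S) = -S)
w(k, Y) = -6 + k (w(k, Y) = -9 + (k + 3) = -9 + (3 + k) = -6 + k)
U = -525 (U = -9*63 + 42 = -567 + 42 = -525)
(w(Z(-1, -3), 4)*4829)/U = ((-6 - 3)*4829)/(-525) = -9*4829*(-1/525) = -43461*(-1/525) = 14487/175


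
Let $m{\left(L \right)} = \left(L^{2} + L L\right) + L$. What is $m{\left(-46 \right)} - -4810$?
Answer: $8996$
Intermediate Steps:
$m{\left(L \right)} = L + 2 L^{2}$ ($m{\left(L \right)} = \left(L^{2} + L^{2}\right) + L = 2 L^{2} + L = L + 2 L^{2}$)
$m{\left(-46 \right)} - -4810 = - 46 \left(1 + 2 \left(-46\right)\right) - -4810 = - 46 \left(1 - 92\right) + 4810 = \left(-46\right) \left(-91\right) + 4810 = 4186 + 4810 = 8996$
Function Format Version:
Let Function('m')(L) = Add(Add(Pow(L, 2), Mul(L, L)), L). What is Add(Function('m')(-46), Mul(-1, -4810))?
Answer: 8996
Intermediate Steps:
Function('m')(L) = Add(L, Mul(2, Pow(L, 2))) (Function('m')(L) = Add(Add(Pow(L, 2), Pow(L, 2)), L) = Add(Mul(2, Pow(L, 2)), L) = Add(L, Mul(2, Pow(L, 2))))
Add(Function('m')(-46), Mul(-1, -4810)) = Add(Mul(-46, Add(1, Mul(2, -46))), Mul(-1, -4810)) = Add(Mul(-46, Add(1, -92)), 4810) = Add(Mul(-46, -91), 4810) = Add(4186, 4810) = 8996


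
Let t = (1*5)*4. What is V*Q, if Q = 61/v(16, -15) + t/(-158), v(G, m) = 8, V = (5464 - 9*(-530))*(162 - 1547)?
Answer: -33585506255/316 ≈ -1.0628e+8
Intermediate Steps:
t = 20 (t = 5*4 = 20)
V = -14174090 (V = (5464 + 4770)*(-1385) = 10234*(-1385) = -14174090)
Q = 4739/632 (Q = 61/8 + 20/(-158) = 61*(1/8) + 20*(-1/158) = 61/8 - 10/79 = 4739/632 ≈ 7.4984)
V*Q = -14174090*4739/632 = -33585506255/316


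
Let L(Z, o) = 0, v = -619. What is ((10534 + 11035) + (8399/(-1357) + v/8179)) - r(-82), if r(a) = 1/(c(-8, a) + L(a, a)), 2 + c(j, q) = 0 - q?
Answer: 19145805173337/887912240 ≈ 21563.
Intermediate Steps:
c(j, q) = -2 - q (c(j, q) = -2 + (0 - q) = -2 - q)
r(a) = 1/(-2 - a) (r(a) = 1/((-2 - a) + 0) = 1/(-2 - a))
((10534 + 11035) + (8399/(-1357) + v/8179)) - r(-82) = ((10534 + 11035) + (8399/(-1357) - 619/8179)) - (-1)/(2 - 82) = (21569 + (8399*(-1/1357) - 619*1/8179)) - (-1)/(-80) = (21569 + (-8399/1357 - 619/8179)) - (-1)*(-1)/80 = (21569 - 69535404/11098903) - 1*1/80 = 239322703403/11098903 - 1/80 = 19145805173337/887912240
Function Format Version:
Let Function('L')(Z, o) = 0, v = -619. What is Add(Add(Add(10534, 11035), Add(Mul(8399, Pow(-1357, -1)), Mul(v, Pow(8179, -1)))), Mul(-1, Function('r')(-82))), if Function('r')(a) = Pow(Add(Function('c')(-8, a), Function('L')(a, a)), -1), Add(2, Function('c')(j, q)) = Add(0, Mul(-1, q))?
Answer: Rational(19145805173337, 887912240) ≈ 21563.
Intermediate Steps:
Function('c')(j, q) = Add(-2, Mul(-1, q)) (Function('c')(j, q) = Add(-2, Add(0, Mul(-1, q))) = Add(-2, Mul(-1, q)))
Function('r')(a) = Pow(Add(-2, Mul(-1, a)), -1) (Function('r')(a) = Pow(Add(Add(-2, Mul(-1, a)), 0), -1) = Pow(Add(-2, Mul(-1, a)), -1))
Add(Add(Add(10534, 11035), Add(Mul(8399, Pow(-1357, -1)), Mul(v, Pow(8179, -1)))), Mul(-1, Function('r')(-82))) = Add(Add(Add(10534, 11035), Add(Mul(8399, Pow(-1357, -1)), Mul(-619, Pow(8179, -1)))), Mul(-1, Mul(-1, Pow(Add(2, -82), -1)))) = Add(Add(21569, Add(Mul(8399, Rational(-1, 1357)), Mul(-619, Rational(1, 8179)))), Mul(-1, Mul(-1, Pow(-80, -1)))) = Add(Add(21569, Add(Rational(-8399, 1357), Rational(-619, 8179))), Mul(-1, Mul(-1, Rational(-1, 80)))) = Add(Add(21569, Rational(-69535404, 11098903)), Mul(-1, Rational(1, 80))) = Add(Rational(239322703403, 11098903), Rational(-1, 80)) = Rational(19145805173337, 887912240)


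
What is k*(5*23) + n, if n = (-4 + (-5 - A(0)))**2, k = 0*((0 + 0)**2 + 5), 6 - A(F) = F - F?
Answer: 225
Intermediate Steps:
A(F) = 6 (A(F) = 6 - (F - F) = 6 - 1*0 = 6 + 0 = 6)
k = 0 (k = 0*(0**2 + 5) = 0*(0 + 5) = 0*5 = 0)
n = 225 (n = (-4 + (-5 - 1*6))**2 = (-4 + (-5 - 6))**2 = (-4 - 11)**2 = (-15)**2 = 225)
k*(5*23) + n = 0*(5*23) + 225 = 0*115 + 225 = 0 + 225 = 225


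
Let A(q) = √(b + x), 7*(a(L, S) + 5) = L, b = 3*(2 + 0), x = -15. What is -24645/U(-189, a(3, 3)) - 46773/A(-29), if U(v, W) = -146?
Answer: 24645/146 + 15591*I ≈ 168.8 + 15591.0*I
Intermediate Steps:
b = 6 (b = 3*2 = 6)
a(L, S) = -5 + L/7
A(q) = 3*I (A(q) = √(6 - 15) = √(-9) = 3*I)
-24645/U(-189, a(3, 3)) - 46773/A(-29) = -24645/(-146) - 46773*(-I/3) = -24645*(-1/146) - (-15591)*I = 24645/146 + 15591*I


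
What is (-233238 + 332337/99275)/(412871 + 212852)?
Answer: -3307767159/8874092975 ≈ -0.37274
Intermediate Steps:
(-233238 + 332337/99275)/(412871 + 212852) = (-233238 + 332337*(1/99275))/625723 = (-233238 + 332337/99275)*(1/625723) = -23154370113/99275*1/625723 = -3307767159/8874092975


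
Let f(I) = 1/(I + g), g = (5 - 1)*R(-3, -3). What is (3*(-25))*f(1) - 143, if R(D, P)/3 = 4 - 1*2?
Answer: -146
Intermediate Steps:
R(D, P) = 6 (R(D, P) = 3*(4 - 1*2) = 3*(4 - 2) = 3*2 = 6)
g = 24 (g = (5 - 1)*6 = 4*6 = 24)
f(I) = 1/(24 + I) (f(I) = 1/(I + 24) = 1/(24 + I))
(3*(-25))*f(1) - 143 = (3*(-25))/(24 + 1) - 143 = -75/25 - 143 = -75*1/25 - 143 = -3 - 143 = -146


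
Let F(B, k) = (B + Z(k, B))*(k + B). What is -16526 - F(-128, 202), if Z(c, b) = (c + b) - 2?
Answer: -12382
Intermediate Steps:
Z(c, b) = -2 + b + c (Z(c, b) = (b + c) - 2 = -2 + b + c)
F(B, k) = (B + k)*(-2 + k + 2*B) (F(B, k) = (B + (-2 + B + k))*(k + B) = (-2 + k + 2*B)*(B + k) = (B + k)*(-2 + k + 2*B))
-16526 - F(-128, 202) = -16526 - ((-128)² - 128*202 - 128*(-2 - 128 + 202) + 202*(-2 - 128 + 202)) = -16526 - (16384 - 25856 - 128*72 + 202*72) = -16526 - (16384 - 25856 - 9216 + 14544) = -16526 - 1*(-4144) = -16526 + 4144 = -12382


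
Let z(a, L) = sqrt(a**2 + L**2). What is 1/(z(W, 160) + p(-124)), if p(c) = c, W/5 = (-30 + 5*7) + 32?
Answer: 124/44449 + 5*sqrt(2393)/44449 ≈ 0.0082925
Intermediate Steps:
W = 185 (W = 5*((-30 + 5*7) + 32) = 5*((-30 + 35) + 32) = 5*(5 + 32) = 5*37 = 185)
z(a, L) = sqrt(L**2 + a**2)
1/(z(W, 160) + p(-124)) = 1/(sqrt(160**2 + 185**2) - 124) = 1/(sqrt(25600 + 34225) - 124) = 1/(sqrt(59825) - 124) = 1/(5*sqrt(2393) - 124) = 1/(-124 + 5*sqrt(2393))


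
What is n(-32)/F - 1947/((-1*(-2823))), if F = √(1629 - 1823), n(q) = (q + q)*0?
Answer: -649/941 ≈ -0.68969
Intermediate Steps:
n(q) = 0 (n(q) = (2*q)*0 = 0)
F = I*√194 (F = √(-194) = I*√194 ≈ 13.928*I)
n(-32)/F - 1947/((-1*(-2823))) = 0/((I*√194)) - 1947/((-1*(-2823))) = 0*(-I*√194/194) - 1947/2823 = 0 - 1947*1/2823 = 0 - 649/941 = -649/941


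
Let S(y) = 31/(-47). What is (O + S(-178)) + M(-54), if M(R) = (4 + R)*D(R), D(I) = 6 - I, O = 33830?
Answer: 1448979/47 ≈ 30829.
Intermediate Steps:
S(y) = -31/47 (S(y) = 31*(-1/47) = -31/47)
M(R) = (4 + R)*(6 - R)
(O + S(-178)) + M(-54) = (33830 - 31/47) - (-6 - 54)*(4 - 54) = 1589979/47 - 1*(-60)*(-50) = 1589979/47 - 3000 = 1448979/47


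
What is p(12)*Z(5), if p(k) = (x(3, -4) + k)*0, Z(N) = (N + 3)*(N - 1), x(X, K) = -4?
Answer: 0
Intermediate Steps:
Z(N) = (-1 + N)*(3 + N) (Z(N) = (3 + N)*(-1 + N) = (-1 + N)*(3 + N))
p(k) = 0 (p(k) = (-4 + k)*0 = 0)
p(12)*Z(5) = 0*(-3 + 5**2 + 2*5) = 0*(-3 + 25 + 10) = 0*32 = 0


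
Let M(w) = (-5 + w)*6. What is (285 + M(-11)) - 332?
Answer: -143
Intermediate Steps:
M(w) = -30 + 6*w
(285 + M(-11)) - 332 = (285 + (-30 + 6*(-11))) - 332 = (285 + (-30 - 66)) - 332 = (285 - 96) - 332 = 189 - 332 = -143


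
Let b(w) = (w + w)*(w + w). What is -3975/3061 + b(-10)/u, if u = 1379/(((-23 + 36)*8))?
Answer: 121856075/4221119 ≈ 28.868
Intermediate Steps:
b(w) = 4*w² (b(w) = (2*w)*(2*w) = 4*w²)
u = 1379/104 (u = 1379/((13*8)) = 1379/104 ≈ 13.260)
-3975/3061 + b(-10)/u = -3975/3061 + (4*(-10)²)/(1379/104) = -3975*1/3061 + (4*100)*(104/1379) = -3975/3061 + 400*(104/1379) = -3975/3061 + 41600/1379 = 121856075/4221119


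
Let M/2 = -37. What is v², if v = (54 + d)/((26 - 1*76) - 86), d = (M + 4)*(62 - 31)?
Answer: 279841/1156 ≈ 242.08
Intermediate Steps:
M = -74 (M = 2*(-37) = -74)
d = -2170 (d = (-74 + 4)*(62 - 31) = -70*31 = -2170)
v = 529/34 (v = (54 - 2170)/((26 - 1*76) - 86) = -2116/((26 - 76) - 86) = -2116/(-50 - 86) = -2116/(-136) = -2116*(-1/136) = 529/34 ≈ 15.559)
v² = (529/34)² = 279841/1156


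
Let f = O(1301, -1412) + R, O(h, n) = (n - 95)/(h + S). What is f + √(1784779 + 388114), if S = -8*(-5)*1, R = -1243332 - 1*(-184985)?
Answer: -1419244834/1341 + √2172893 ≈ -1.0569e+6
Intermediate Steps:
R = -1058347 (R = -1243332 + 184985 = -1058347)
S = 40 (S = 40*1 = 40)
O(h, n) = (-95 + n)/(40 + h) (O(h, n) = (n - 95)/(h + 40) = (-95 + n)/(40 + h))
f = -1419244834/1341 (f = (-95 - 1412)/(40 + 1301) - 1058347 = -1507/1341 - 1058347 = -1419244834/1341 ≈ -1.0583e+6)
f + √(1784779 + 388114) = -1419244834/1341 + √(1784779 + 388114) = -1419244834/1341 + √2172893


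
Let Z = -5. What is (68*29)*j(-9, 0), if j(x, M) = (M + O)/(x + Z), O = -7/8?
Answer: 493/4 ≈ 123.25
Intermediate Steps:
O = -7/8 (O = -7*⅛ = -7/8 ≈ -0.87500)
j(x, M) = (-7/8 + M)/(-5 + x) (j(x, M) = (M - 7/8)/(x - 5) = (-7/8 + M)/(-5 + x))
(68*29)*j(-9, 0) = (68*29)*((-7/8 + 0)/(-5 - 9)) = 1972*(-7/8/(-14)) = 1972*(-1/14*(-7/8)) = 1972*(1/16) = 493/4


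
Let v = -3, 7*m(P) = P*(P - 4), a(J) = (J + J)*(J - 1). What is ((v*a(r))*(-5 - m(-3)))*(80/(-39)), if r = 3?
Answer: -7680/13 ≈ -590.77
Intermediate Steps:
a(J) = 2*J*(-1 + J) (a(J) = (2*J)*(-1 + J) = 2*J*(-1 + J))
m(P) = P*(-4 + P)/7 (m(P) = (P*(P - 4))/7 = (P*(-4 + P))/7 = P*(-4 + P)/7)
((v*a(r))*(-5 - m(-3)))*(80/(-39)) = ((-6*3*(-1 + 3))*(-5 - (-3)*(-4 - 3)/7))*(80/(-39)) = ((-6*3*2)*(-5 - (-3)*(-7)/7))*(80*(-1/39)) = ((-3*12)*(-5 - 1*3))*(-80/39) = -36*(-5 - 3)*(-80/39) = -36*(-8)*(-80/39) = 288*(-80/39) = -7680/13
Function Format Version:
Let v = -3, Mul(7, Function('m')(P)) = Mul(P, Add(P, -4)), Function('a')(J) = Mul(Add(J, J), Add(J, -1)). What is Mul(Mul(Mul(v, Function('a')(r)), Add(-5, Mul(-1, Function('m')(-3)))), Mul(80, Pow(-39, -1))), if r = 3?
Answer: Rational(-7680, 13) ≈ -590.77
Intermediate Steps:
Function('a')(J) = Mul(2, J, Add(-1, J)) (Function('a')(J) = Mul(Mul(2, J), Add(-1, J)) = Mul(2, J, Add(-1, J)))
Function('m')(P) = Mul(Rational(1, 7), P, Add(-4, P)) (Function('m')(P) = Mul(Rational(1, 7), Mul(P, Add(P, -4))) = Mul(Rational(1, 7), Mul(P, Add(-4, P))) = Mul(Rational(1, 7), P, Add(-4, P)))
Mul(Mul(Mul(v, Function('a')(r)), Add(-5, Mul(-1, Function('m')(-3)))), Mul(80, Pow(-39, -1))) = Mul(Mul(Mul(-3, Mul(2, 3, Add(-1, 3))), Add(-5, Mul(-1, Mul(Rational(1, 7), -3, Add(-4, -3))))), Mul(80, Pow(-39, -1))) = Mul(Mul(Mul(-3, Mul(2, 3, 2)), Add(-5, Mul(-1, Mul(Rational(1, 7), -3, -7)))), Mul(80, Rational(-1, 39))) = Mul(Mul(Mul(-3, 12), Add(-5, Mul(-1, 3))), Rational(-80, 39)) = Mul(Mul(-36, Add(-5, -3)), Rational(-80, 39)) = Mul(Mul(-36, -8), Rational(-80, 39)) = Mul(288, Rational(-80, 39)) = Rational(-7680, 13)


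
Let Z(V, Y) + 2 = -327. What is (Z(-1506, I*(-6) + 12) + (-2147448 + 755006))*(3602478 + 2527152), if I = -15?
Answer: -8537170904730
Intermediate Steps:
Z(V, Y) = -329 (Z(V, Y) = -2 - 327 = -329)
(Z(-1506, I*(-6) + 12) + (-2147448 + 755006))*(3602478 + 2527152) = (-329 + (-2147448 + 755006))*(3602478 + 2527152) = (-329 - 1392442)*6129630 = -1392771*6129630 = -8537170904730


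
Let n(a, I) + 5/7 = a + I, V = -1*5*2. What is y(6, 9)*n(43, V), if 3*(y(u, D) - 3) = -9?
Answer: 0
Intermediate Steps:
y(u, D) = 0 (y(u, D) = 3 + (⅓)*(-9) = 3 - 3 = 0)
V = -10 (V = -5*2 = -10)
n(a, I) = -5/7 + I + a (n(a, I) = -5/7 + (a + I) = -5/7 + (I + a) = -5/7 + I + a)
y(6, 9)*n(43, V) = 0*(-5/7 - 10 + 43) = 0*(226/7) = 0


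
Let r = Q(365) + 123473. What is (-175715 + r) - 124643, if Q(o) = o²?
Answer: -43660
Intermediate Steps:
r = 256698 (r = 365² + 123473 = 133225 + 123473 = 256698)
(-175715 + r) - 124643 = (-175715 + 256698) - 124643 = 80983 - 124643 = -43660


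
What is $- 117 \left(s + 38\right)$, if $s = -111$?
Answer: $8541$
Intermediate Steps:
$- 117 \left(s + 38\right) = - 117 \left(-111 + 38\right) = \left(-117\right) \left(-73\right) = 8541$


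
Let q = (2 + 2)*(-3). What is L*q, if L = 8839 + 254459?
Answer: -3159576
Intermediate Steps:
L = 263298
q = -12 (q = 4*(-3) = -12)
L*q = 263298*(-12) = -3159576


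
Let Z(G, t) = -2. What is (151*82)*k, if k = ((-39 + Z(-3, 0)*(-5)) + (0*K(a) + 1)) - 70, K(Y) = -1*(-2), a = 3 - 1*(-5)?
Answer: -1213436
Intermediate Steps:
a = 8 (a = 3 + 5 = 8)
K(Y) = 2
k = -98 (k = ((-39 - 2*(-5)) + (0*2 + 1)) - 70 = ((-39 + 10) + (0 + 1)) - 70 = (-29 + 1) - 70 = -28 - 70 = -98)
(151*82)*k = (151*82)*(-98) = 12382*(-98) = -1213436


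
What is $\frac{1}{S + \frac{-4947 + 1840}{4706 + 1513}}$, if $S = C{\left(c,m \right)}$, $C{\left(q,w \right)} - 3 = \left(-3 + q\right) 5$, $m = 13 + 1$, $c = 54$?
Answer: $\frac{6219}{1601395} \approx 0.0038835$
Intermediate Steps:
$m = 14$
$C{\left(q,w \right)} = -12 + 5 q$ ($C{\left(q,w \right)} = 3 + \left(-3 + q\right) 5 = 3 + \left(-15 + 5 q\right) = -12 + 5 q$)
$S = 258$ ($S = -12 + 5 \cdot 54 = -12 + 270 = 258$)
$\frac{1}{S + \frac{-4947 + 1840}{4706 + 1513}} = \frac{1}{258 + \frac{-4947 + 1840}{4706 + 1513}} = \frac{1}{258 - \frac{3107}{6219}} = \frac{1}{\frac{1601395}{6219}} = \frac{6219}{1601395}$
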